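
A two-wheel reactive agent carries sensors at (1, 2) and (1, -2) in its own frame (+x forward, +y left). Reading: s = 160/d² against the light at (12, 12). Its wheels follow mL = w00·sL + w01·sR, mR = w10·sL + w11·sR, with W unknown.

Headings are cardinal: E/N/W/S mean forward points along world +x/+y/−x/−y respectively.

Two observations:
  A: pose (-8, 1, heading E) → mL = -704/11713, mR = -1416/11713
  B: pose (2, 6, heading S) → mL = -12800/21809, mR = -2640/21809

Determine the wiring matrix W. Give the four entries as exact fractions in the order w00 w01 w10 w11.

-1 1 1/2 -1

obs A: pose=(-8,1,E) → sL=80/221, sR=16/53, mL=-704/11713, mR=-1416/11713
obs B: pose=(2,6,S) → sL=160/113, sR=160/193, mL=-12800/21809, mR=-2640/21809
sensor matrix S = [[80/221, 16/53], [160/113, 160/193]]; det S = -32532480/255448817
solve [mL_A; mL_B] = S·[w00; w01] and [mR_A; mR_B] = S·[w10; w11]:
  w00 = -1, w01 = 1, w10 = 1/2, w11 = -1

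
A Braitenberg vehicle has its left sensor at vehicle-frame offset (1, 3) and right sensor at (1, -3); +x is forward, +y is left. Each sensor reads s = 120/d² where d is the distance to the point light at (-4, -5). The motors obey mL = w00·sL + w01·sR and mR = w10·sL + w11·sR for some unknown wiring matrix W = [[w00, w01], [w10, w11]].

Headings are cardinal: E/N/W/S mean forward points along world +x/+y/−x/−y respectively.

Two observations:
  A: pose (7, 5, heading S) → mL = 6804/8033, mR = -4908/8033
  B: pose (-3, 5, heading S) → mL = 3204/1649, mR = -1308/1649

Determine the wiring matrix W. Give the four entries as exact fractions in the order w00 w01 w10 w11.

obs A: pose=(7,5,S) → sL=120/277, sR=24/29, mL=6804/8033, mR=-4908/8033
obs B: pose=(-3,5,S) → sL=120/97, sR=24/17, mL=3204/1649, mR=-1308/1649
sensor matrix S = [[120/277, 24/29], [120/97, 24/17]]; det S = -5460480/13246417
solve [mL_A; mL_B] = S·[w00; w01] and [mR_A; mR_B] = S·[w10; w11]:
  w00 = 1, w01 = 1/2, w10 = 1/2, w11 = -1

1 1/2 1/2 -1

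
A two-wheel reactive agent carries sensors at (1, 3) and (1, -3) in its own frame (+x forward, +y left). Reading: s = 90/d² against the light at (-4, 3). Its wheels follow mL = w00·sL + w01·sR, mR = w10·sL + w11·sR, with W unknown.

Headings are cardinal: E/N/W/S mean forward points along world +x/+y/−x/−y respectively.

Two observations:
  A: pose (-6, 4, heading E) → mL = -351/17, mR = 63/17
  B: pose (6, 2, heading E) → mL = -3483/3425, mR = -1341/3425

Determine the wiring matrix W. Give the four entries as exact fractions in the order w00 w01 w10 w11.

obs A: pose=(-6,4,E) → sL=90/17, sR=18, mL=-351/17, mR=63/17
obs B: pose=(6,2,E) → sL=18/25, sR=90/137, mL=-3483/3425, mR=-1341/3425
sensor matrix S = [[90/17, 18], [18/25, 90/137]]; det S = -552096/58225
solve [mL_A; mL_B] = S·[w00; w01] and [mR_A; mR_B] = S·[w10; w11]:
  w00 = -1/2, w01 = -1, w10 = -1, w11 = 1/2

-1/2 -1 -1 1/2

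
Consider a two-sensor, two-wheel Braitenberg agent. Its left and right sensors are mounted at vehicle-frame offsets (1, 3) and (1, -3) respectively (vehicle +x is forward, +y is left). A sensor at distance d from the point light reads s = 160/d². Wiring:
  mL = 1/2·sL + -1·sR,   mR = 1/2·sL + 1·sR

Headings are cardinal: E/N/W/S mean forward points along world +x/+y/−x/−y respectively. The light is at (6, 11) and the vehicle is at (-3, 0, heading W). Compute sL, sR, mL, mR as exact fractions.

20/37 40/41 -1070/1517 1890/1517

left sensor world pos  = (-4, -3); dL² = 296
right sensor world pos = (-4, 3); dR² = 164
sL = 160/296 = 20/37
sR = 160/164 = 40/41
mL = 1/2·sL + -1·sR = -1070/1517
mR = 1/2·sL + 1·sR = 1890/1517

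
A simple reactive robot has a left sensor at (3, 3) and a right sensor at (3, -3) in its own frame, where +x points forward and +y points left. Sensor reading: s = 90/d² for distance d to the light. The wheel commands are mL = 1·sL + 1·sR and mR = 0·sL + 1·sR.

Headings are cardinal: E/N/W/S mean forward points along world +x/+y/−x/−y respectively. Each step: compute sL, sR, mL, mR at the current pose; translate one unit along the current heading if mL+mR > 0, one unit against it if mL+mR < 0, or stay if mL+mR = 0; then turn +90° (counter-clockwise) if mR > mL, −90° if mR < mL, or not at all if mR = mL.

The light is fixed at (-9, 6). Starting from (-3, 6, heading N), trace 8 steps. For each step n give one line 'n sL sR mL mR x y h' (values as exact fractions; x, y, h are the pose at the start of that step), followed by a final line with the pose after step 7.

n=0: pose=(-3,6,N); sL=5, sR=1; mL=6, mR=1; mL+mR=7 → advance +1; mR−mL=-5 → turn -1·90°
n=1: pose=(-3,7,E); sL=90/97, sR=18/17; mL=3276/1649, mR=18/17; mL+mR=5022/1649 → advance +1; mR−mL=-90/97 → turn -1·90°
n=2: pose=(-2,7,S); sL=45/52, sR=9/2; mL=279/52, mR=9/2; mL+mR=513/52 → advance +1; mR−mL=-45/52 → turn -1·90°
n=3: pose=(-2,6,W); sL=18/5, sR=18/5; mL=36/5, mR=18/5; mL+mR=54/5 → advance +1; mR−mL=-18/5 → turn -1·90°
n=4: pose=(-3,6,N); sL=5, sR=1; mL=6, mR=1; mL+mR=7 → advance +1; mR−mL=-5 → turn -1·90°
n=5: pose=(-3,7,E); sL=90/97, sR=18/17; mL=3276/1649, mR=18/17; mL+mR=5022/1649 → advance +1; mR−mL=-90/97 → turn -1·90°
n=6: pose=(-2,7,S); sL=45/52, sR=9/2; mL=279/52, mR=9/2; mL+mR=513/52 → advance +1; mR−mL=-45/52 → turn -1·90°
n=7: pose=(-2,6,W); sL=18/5, sR=18/5; mL=36/5, mR=18/5; mL+mR=54/5 → advance +1; mR−mL=-18/5 → turn -1·90°

0 5 1 6 1 -3 6 N
1 90/97 18/17 3276/1649 18/17 -3 7 E
2 45/52 9/2 279/52 9/2 -2 7 S
3 18/5 18/5 36/5 18/5 -2 6 W
4 5 1 6 1 -3 6 N
5 90/97 18/17 3276/1649 18/17 -3 7 E
6 45/52 9/2 279/52 9/2 -2 7 S
7 18/5 18/5 36/5 18/5 -2 6 W
final -3 6 N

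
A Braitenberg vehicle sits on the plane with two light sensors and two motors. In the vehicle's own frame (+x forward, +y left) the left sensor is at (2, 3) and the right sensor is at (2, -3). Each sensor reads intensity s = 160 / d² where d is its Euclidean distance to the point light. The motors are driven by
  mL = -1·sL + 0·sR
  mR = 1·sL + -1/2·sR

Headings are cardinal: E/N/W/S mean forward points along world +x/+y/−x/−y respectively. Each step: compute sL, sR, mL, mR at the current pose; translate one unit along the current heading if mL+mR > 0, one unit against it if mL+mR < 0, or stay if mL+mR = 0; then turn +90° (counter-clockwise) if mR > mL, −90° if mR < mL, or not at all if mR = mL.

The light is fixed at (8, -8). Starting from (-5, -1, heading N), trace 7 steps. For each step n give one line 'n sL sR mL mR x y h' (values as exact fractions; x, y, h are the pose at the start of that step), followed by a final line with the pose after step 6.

0 160/337 160/181 -160/337 2000/60997 -5 -1 N
1 80/117 80/153 -80/117 280/663 -5 -2 W
2 160/97 160/241 -160/97 30800/23377 -4 -2 S
3 4/5 40/29 -4/5 16/145 -4 -1 E
4 160/337 160/181 -160/337 2000/60997 -5 -1 N
5 80/117 80/153 -80/117 280/663 -5 -2 W
6 160/97 160/241 -160/97 30800/23377 -4 -2 S
final -4 -1 E

n=0: pose=(-5,-1,N); sL=160/337, sR=160/181; mL=-160/337, mR=2000/60997; mL+mR=-80/181 → advance -1; mR−mL=30960/60997 → turn +1·90°
n=1: pose=(-5,-2,W); sL=80/117, sR=80/153; mL=-80/117, mR=280/663; mL+mR=-40/153 → advance -1; mR−mL=2200/1989 → turn +1·90°
n=2: pose=(-4,-2,S); sL=160/97, sR=160/241; mL=-160/97, mR=30800/23377; mL+mR=-80/241 → advance -1; mR−mL=69360/23377 → turn +1·90°
n=3: pose=(-4,-1,E); sL=4/5, sR=40/29; mL=-4/5, mR=16/145; mL+mR=-20/29 → advance -1; mR−mL=132/145 → turn +1·90°
n=4: pose=(-5,-1,N); sL=160/337, sR=160/181; mL=-160/337, mR=2000/60997; mL+mR=-80/181 → advance -1; mR−mL=30960/60997 → turn +1·90°
n=5: pose=(-5,-2,W); sL=80/117, sR=80/153; mL=-80/117, mR=280/663; mL+mR=-40/153 → advance -1; mR−mL=2200/1989 → turn +1·90°
n=6: pose=(-4,-2,S); sL=160/97, sR=160/241; mL=-160/97, mR=30800/23377; mL+mR=-80/241 → advance -1; mR−mL=69360/23377 → turn +1·90°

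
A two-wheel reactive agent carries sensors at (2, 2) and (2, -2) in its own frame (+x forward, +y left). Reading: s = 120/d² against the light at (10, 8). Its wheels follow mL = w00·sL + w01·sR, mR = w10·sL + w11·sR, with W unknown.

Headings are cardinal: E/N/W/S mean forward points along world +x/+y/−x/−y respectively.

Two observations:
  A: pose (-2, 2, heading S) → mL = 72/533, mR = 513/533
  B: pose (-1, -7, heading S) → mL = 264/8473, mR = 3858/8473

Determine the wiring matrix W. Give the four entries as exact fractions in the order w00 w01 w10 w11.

obs A: pose=(-2,2,S) → sL=30/41, sR=6/13, mL=72/533, mR=513/533
obs B: pose=(-1,-7,S) → sL=12/37, sR=60/229, mL=264/8473, mR=3858/8473
sensor matrix S = [[30/41, 6/13], [12/37, 60/229]]; det S = 189792/4516109
solve [mL_A; mL_B] = S·[w00; w01] and [mR_A; mR_B] = S·[w10; w11]:
  w00 = 1/2, w01 = -1/2, w10 = 1, w11 = 1/2

1/2 -1/2 1 1/2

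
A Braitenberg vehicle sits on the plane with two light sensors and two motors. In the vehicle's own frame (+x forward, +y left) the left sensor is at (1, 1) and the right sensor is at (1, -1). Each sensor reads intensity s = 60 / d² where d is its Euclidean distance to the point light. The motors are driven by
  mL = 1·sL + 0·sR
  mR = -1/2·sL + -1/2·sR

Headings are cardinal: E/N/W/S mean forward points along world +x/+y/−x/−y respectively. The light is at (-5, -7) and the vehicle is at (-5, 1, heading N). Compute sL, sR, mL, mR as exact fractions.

30/41 30/41 30/41 -30/41

left sensor world pos  = (-6, 2); dL² = 82
right sensor world pos = (-4, 2); dR² = 82
sL = 60/82 = 30/41
sR = 60/82 = 30/41
mL = 1·sL + 0·sR = 30/41
mR = -1/2·sL + -1/2·sR = -30/41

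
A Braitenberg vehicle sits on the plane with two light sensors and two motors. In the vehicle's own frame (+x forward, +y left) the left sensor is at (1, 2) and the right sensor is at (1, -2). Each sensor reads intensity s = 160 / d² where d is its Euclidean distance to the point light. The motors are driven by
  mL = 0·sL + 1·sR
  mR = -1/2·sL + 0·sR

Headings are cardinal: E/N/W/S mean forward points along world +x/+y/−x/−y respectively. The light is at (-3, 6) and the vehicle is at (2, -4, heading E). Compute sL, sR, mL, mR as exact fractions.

8/5 8/9 8/9 -4/5

left sensor world pos  = (3, -2); dL² = 100
right sensor world pos = (3, -6); dR² = 180
sL = 160/100 = 8/5
sR = 160/180 = 8/9
mL = 0·sL + 1·sR = 8/9
mR = -1/2·sL + 0·sR = -4/5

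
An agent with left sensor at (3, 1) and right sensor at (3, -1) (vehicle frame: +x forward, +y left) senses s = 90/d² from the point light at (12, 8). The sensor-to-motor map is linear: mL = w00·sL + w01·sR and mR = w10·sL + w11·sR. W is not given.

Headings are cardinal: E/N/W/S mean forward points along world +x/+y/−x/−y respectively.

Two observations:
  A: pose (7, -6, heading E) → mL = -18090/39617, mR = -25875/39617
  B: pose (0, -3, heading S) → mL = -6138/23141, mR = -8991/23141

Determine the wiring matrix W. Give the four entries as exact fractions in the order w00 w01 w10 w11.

-1/2 -1/2 -1/2 -1

obs A: pose=(7,-6,E) → sL=90/173, sR=90/229, mL=-18090/39617, mR=-25875/39617
obs B: pose=(0,-3,S) → sL=90/317, sR=18/73, mL=-6138/23141, mR=-8991/23141
sensor matrix S = [[90/173, 90/229], [90/317, 18/73]]; det S = 15305760/916776997
solve [mL_A; mL_B] = S·[w00; w01] and [mR_A; mR_B] = S·[w10; w11]:
  w00 = -1/2, w01 = -1/2, w10 = -1/2, w11 = -1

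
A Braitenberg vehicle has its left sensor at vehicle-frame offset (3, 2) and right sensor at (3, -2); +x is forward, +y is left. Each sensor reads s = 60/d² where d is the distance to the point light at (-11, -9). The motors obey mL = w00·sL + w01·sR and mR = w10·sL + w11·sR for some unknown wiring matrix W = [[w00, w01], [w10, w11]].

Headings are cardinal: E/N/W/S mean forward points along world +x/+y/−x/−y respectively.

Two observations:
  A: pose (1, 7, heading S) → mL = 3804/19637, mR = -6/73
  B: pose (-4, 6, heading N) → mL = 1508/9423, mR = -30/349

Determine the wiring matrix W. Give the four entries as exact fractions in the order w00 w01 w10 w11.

1/2 1/2 -1/2 0

obs A: pose=(1,7,S) → sL=12/73, sR=60/269, mL=3804/19637, mR=-6/73
obs B: pose=(-4,6,N) → sL=60/349, sR=4/27, mL=1508/9423, mR=-30/349
sensor matrix S = [[12/73, 60/269], [60/349, 4/27]]; det S = -863104/61679817
solve [mL_A; mL_B] = S·[w00; w01] and [mR_A; mR_B] = S·[w10; w11]:
  w00 = 1/2, w01 = 1/2, w10 = -1/2, w11 = 0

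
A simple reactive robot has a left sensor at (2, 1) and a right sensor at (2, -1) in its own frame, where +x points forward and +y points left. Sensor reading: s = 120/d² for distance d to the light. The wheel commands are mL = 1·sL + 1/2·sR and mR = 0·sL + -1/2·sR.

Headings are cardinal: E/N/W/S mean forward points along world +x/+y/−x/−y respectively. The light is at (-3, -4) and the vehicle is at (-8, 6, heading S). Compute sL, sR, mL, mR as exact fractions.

3/2 6/5 21/10 -3/5

left sensor world pos  = (-7, 4); dL² = 80
right sensor world pos = (-9, 4); dR² = 100
sL = 120/80 = 3/2
sR = 120/100 = 6/5
mL = 1·sL + 1/2·sR = 21/10
mR = 0·sL + -1/2·sR = -3/5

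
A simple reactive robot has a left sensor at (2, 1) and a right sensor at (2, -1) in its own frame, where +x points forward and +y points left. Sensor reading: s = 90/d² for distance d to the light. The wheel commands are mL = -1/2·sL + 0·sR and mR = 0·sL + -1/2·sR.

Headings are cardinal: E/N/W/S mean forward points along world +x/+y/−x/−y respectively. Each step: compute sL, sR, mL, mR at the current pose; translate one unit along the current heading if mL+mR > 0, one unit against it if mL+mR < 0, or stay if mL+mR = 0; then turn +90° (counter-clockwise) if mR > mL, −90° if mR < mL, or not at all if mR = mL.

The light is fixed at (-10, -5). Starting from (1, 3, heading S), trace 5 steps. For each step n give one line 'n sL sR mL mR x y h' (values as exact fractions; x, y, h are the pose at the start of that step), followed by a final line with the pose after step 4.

0 1/2 45/68 -1/4 -45/136 1 3 S
1 18/29 90/181 -9/29 -45/181 1 4 W
2 45/109 9/17 -45/218 -9/34 2 4 S
3 90/181 90/221 -45/181 -45/221 2 5 W
4 9/26 45/104 -9/52 -45/208 3 5 S
final 3 6 W

n=0: pose=(1,3,S); sL=1/2, sR=45/68; mL=-1/4, mR=-45/136; mL+mR=-79/136 → advance -1; mR−mL=-11/136 → turn -1·90°
n=1: pose=(1,4,W); sL=18/29, sR=90/181; mL=-9/29, mR=-45/181; mL+mR=-2934/5249 → advance -1; mR−mL=324/5249 → turn +1·90°
n=2: pose=(2,4,S); sL=45/109, sR=9/17; mL=-45/218, mR=-9/34; mL+mR=-873/1853 → advance -1; mR−mL=-108/1853 → turn -1·90°
n=3: pose=(2,5,W); sL=90/181, sR=90/221; mL=-45/181, mR=-45/221; mL+mR=-18090/40001 → advance -1; mR−mL=1800/40001 → turn +1·90°
n=4: pose=(3,5,S); sL=9/26, sR=45/104; mL=-9/52, mR=-45/208; mL+mR=-81/208 → advance -1; mR−mL=-9/208 → turn -1·90°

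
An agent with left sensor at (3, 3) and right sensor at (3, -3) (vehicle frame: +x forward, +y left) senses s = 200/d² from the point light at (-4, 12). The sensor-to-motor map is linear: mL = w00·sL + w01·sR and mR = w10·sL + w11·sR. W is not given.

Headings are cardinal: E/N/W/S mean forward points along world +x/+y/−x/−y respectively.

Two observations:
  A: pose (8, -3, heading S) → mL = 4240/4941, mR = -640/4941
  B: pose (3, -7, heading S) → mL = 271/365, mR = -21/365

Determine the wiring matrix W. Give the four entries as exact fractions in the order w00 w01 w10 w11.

1 1 1 -1

obs A: pose=(8,-3,S) → sL=200/549, sR=40/81, mL=4240/4941, mR=-640/4941
obs B: pose=(3,-7,S) → sL=25/73, sR=2/5, mL=271/365, mR=-21/365
sensor matrix S = [[200/549, 40/81], [25/73, 2/5]]; det S = -8440/360693
solve [mL_A; mL_B] = S·[w00; w01] and [mR_A; mR_B] = S·[w10; w11]:
  w00 = 1, w01 = 1, w10 = 1, w11 = -1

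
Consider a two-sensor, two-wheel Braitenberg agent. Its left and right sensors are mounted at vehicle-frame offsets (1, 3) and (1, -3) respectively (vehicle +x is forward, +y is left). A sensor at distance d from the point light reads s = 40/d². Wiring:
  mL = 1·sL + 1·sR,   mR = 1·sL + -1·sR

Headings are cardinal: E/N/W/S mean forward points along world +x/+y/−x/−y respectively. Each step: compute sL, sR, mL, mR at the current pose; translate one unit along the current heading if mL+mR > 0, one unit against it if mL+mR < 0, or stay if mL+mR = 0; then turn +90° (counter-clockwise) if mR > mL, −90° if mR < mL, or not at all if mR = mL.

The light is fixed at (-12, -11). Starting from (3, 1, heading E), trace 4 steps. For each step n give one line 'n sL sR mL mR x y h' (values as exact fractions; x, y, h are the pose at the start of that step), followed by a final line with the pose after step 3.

n=0: pose=(3,1,E); sL=40/481, sR=40/337; mL=32720/162097, mR=-5760/162097; mL+mR=80/481 → advance +1; mR−mL=-80/337 → turn -1·90°
n=1: pose=(4,1,S); sL=20/241, sR=4/29; mL=1544/6989, mR=-384/6989; mL+mR=40/241 → advance +1; mR−mL=-8/29 → turn -1·90°
n=2: pose=(4,0,W); sL=40/289, sR=40/421; mL=28400/121669, mR=5280/121669; mL+mR=80/289 → advance +1; mR−mL=-80/421 → turn -1·90°
n=3: pose=(3,0,N); sL=5/36, sR=10/117; mL=35/156, mR=25/468; mL+mR=5/18 → advance +1; mR−mL=-20/117 → turn -1·90°

0 40/481 40/337 32720/162097 -5760/162097 3 1 E
1 20/241 4/29 1544/6989 -384/6989 4 1 S
2 40/289 40/421 28400/121669 5280/121669 4 0 W
3 5/36 10/117 35/156 25/468 3 0 N
final 3 1 E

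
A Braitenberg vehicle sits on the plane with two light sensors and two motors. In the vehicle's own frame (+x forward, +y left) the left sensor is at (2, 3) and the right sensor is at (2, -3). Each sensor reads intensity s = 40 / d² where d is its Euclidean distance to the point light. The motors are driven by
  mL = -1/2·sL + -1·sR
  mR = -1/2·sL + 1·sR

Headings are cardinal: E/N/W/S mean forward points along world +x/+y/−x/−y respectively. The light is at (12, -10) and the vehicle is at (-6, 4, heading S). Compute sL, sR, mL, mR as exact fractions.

40/369 8/117 -196/1599 68/4797

left sensor world pos  = (-3, 2); dL² = 369
right sensor world pos = (-9, 2); dR² = 585
sL = 40/369 = 40/369
sR = 40/585 = 8/117
mL = -1/2·sL + -1·sR = -196/1599
mR = -1/2·sL + 1·sR = 68/4797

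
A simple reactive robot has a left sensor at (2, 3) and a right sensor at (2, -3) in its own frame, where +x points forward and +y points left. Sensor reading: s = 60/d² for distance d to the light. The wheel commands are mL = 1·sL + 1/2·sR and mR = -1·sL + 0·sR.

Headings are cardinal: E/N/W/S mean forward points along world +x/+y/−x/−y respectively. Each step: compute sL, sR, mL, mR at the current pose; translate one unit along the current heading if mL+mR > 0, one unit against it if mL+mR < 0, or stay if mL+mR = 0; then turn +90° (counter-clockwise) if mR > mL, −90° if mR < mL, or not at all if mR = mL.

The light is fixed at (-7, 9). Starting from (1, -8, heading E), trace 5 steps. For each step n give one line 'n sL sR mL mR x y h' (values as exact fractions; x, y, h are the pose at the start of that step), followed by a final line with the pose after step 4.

n=0: pose=(1,-8,E); sL=15/74, sR=3/25; mL=243/925, mR=-15/74; mL+mR=3/50 → advance +1; mR−mL=-861/1850 → turn -1·90°
n=1: pose=(2,-8,S); sL=12/101, sR=60/397; mL=7794/40097, mR=-12/101; mL+mR=30/397 → advance +1; mR−mL=-12558/40097 → turn -1·90°
n=2: pose=(2,-9,W); sL=6/49, sR=30/137; mL=1557/6713, mR=-6/49; mL+mR=15/137 → advance +1; mR−mL=-2379/6713 → turn -1·90°
n=3: pose=(1,-9,N); sL=60/281, sR=60/377; mL=31050/105937, mR=-60/281; mL+mR=30/377 → advance +1; mR−mL=-53670/105937 → turn -1·90°
n=4: pose=(1,-8,E); sL=15/74, sR=3/25; mL=243/925, mR=-15/74; mL+mR=3/50 → advance +1; mR−mL=-861/1850 → turn -1·90°

0 15/74 3/25 243/925 -15/74 1 -8 E
1 12/101 60/397 7794/40097 -12/101 2 -8 S
2 6/49 30/137 1557/6713 -6/49 2 -9 W
3 60/281 60/377 31050/105937 -60/281 1 -9 N
4 15/74 3/25 243/925 -15/74 1 -8 E
final 2 -8 S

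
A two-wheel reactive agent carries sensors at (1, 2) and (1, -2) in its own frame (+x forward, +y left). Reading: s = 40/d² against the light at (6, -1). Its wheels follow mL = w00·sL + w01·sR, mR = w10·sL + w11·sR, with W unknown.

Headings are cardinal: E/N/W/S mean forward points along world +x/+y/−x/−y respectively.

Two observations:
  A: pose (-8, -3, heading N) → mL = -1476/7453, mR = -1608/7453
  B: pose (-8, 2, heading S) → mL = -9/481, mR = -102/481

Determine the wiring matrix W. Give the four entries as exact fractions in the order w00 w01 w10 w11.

obs A: pose=(-8,-3,N) → sL=40/257, sR=8/29, mL=-1476/7453, mR=-1608/7453
obs B: pose=(-8,2,S) → sL=10/37, sR=2/13, mL=-9/481, mR=-102/481
sensor matrix S = [[40/257, 8/29], [10/37, 2/13]]; det S = -181440/3584893
solve [mL_A; mL_B] = S·[w00; w01] and [mR_A; mR_B] = S·[w10; w11]:
  w00 = 1/2, w01 = -1, w10 = -1/2, w11 = -1/2

1/2 -1 -1/2 -1/2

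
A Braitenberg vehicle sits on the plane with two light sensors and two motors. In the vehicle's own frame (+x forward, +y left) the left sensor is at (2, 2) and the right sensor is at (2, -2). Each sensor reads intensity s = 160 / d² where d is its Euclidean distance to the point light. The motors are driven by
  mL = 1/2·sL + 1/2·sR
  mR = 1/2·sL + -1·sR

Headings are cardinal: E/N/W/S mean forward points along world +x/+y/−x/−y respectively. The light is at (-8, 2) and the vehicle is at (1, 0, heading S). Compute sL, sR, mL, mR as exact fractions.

left sensor world pos  = (3, -2); dL² = 137
right sensor world pos = (-1, -2); dR² = 65
sL = 160/137 = 160/137
sR = 160/65 = 32/13
mL = 1/2·sL + 1/2·sR = 3232/1781
mR = 1/2·sL + -1·sR = -3344/1781

160/137 32/13 3232/1781 -3344/1781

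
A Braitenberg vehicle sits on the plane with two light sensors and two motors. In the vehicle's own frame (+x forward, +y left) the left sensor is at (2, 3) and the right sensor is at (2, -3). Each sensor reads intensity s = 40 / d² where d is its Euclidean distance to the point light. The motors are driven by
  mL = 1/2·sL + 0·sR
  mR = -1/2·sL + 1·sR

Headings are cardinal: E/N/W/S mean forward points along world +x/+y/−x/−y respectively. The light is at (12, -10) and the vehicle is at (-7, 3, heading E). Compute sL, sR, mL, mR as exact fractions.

8/109 40/389 4/109 2804/42401

left sensor world pos  = (-5, 6); dL² = 545
right sensor world pos = (-5, 0); dR² = 389
sL = 40/545 = 8/109
sR = 40/389 = 40/389
mL = 1/2·sL + 0·sR = 4/109
mR = -1/2·sL + 1·sR = 2804/42401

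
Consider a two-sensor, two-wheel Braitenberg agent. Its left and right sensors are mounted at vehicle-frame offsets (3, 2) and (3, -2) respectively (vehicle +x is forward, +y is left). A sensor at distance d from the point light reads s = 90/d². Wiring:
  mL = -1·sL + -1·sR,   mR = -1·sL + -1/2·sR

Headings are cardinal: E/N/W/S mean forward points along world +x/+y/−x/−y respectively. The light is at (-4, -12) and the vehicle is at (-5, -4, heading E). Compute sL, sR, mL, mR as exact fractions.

left sensor world pos  = (-2, -2); dL² = 104
right sensor world pos = (-2, -6); dR² = 40
sL = 90/104 = 45/52
sR = 90/40 = 9/4
mL = -1·sL + -1·sR = -81/26
mR = -1·sL + -1/2·sR = -207/104

45/52 9/4 -81/26 -207/104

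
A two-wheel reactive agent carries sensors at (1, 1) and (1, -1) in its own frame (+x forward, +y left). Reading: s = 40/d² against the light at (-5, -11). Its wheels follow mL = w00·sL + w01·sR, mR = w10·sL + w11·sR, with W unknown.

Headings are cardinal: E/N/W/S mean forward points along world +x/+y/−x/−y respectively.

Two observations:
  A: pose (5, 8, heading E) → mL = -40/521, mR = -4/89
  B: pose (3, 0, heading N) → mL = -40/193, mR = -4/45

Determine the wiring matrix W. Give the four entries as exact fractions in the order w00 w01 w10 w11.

-1 0 0 -1/2

obs A: pose=(5,8,E) → sL=40/521, sR=8/89, mL=-40/521, mR=-4/89
obs B: pose=(3,0,N) → sL=40/193, sR=8/45, mL=-40/193, mR=-4/45
sensor matrix S = [[40/521, 8/89], [40/193, 8/45]]; det S = -401152/80542953
solve [mL_A; mL_B] = S·[w00; w01] and [mR_A; mR_B] = S·[w10; w11]:
  w00 = -1, w01 = 0, w10 = 0, w11 = -1/2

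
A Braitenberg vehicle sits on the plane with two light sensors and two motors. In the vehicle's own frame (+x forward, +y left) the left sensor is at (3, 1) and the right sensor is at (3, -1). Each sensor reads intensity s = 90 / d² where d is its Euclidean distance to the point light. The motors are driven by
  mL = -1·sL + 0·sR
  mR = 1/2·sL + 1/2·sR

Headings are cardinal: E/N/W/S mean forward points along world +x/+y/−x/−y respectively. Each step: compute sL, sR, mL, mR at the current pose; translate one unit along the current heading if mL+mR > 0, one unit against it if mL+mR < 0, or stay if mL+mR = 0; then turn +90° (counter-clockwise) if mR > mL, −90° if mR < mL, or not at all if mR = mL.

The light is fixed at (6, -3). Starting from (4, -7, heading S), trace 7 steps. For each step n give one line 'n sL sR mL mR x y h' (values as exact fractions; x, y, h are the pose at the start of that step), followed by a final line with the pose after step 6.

n=0: pose=(4,-7,S); sL=9/5, sR=45/29; mL=-9/5, mR=243/145; mL+mR=-18/145 → advance -1; mR−mL=504/145 → turn +1·90°
n=1: pose=(4,-6,E); sL=18, sR=90/17; mL=-18, mR=198/17; mL+mR=-108/17 → advance -1; mR−mL=504/17 → turn +1·90°
n=2: pose=(3,-6,N); sL=45/8, sR=45/2; mL=-45/8, mR=225/16; mL+mR=135/16 → advance +1; mR−mL=315/16 → turn +1·90°
n=3: pose=(3,-5,W); sL=2, sR=90/37; mL=-2, mR=82/37; mL+mR=8/37 → advance +1; mR−mL=156/37 → turn +1·90°
n=4: pose=(2,-5,S); sL=45/17, sR=9/5; mL=-45/17, mR=189/85; mL+mR=-36/85 → advance -1; mR−mL=414/85 → turn +1·90°
n=5: pose=(2,-4,E); sL=90, sR=18; mL=-90, mR=54; mL+mR=-36 → advance -1; mR−mL=144 → turn +1·90°
n=6: pose=(1,-4,N); sL=9/4, sR=9/2; mL=-9/4, mR=27/8; mL+mR=9/8 → advance +1; mR−mL=45/8 → turn +1·90°

0 9/5 45/29 -9/5 243/145 4 -7 S
1 18 90/17 -18 198/17 4 -6 E
2 45/8 45/2 -45/8 225/16 3 -6 N
3 2 90/37 -2 82/37 3 -5 W
4 45/17 9/5 -45/17 189/85 2 -5 S
5 90 18 -90 54 2 -4 E
6 9/4 9/2 -9/4 27/8 1 -4 N
final 1 -3 W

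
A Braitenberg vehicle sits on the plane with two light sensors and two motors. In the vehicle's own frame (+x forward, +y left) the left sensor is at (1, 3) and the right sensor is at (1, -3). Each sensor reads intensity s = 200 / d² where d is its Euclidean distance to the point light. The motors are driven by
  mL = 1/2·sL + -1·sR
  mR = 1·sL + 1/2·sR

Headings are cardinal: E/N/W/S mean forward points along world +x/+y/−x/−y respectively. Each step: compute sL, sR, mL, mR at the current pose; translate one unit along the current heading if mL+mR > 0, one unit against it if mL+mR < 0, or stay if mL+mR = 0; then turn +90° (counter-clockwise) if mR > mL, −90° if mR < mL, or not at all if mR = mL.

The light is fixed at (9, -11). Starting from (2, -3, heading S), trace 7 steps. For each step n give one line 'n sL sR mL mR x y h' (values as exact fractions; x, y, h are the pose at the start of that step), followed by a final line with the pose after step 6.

0 40/13 200/149 380/1937 7260/1937 2 -3 S
1 25/17 50/13 -1375/442 750/221 2 -4 E
2 40/29 200/73 -4340/2117 5820/2117 3 -4 N
3 100/37 20/17 110/629 2070/629 3 -3 W
4 40/13 200/149 380/1937 7260/1937 2 -3 S
5 25/17 50/13 -1375/442 750/221 2 -4 E
6 40/29 200/73 -4340/2117 5820/2117 3 -4 N
final 3 -3 W

n=0: pose=(2,-3,S); sL=40/13, sR=200/149; mL=380/1937, mR=7260/1937; mL+mR=7640/1937 → advance +1; mR−mL=6880/1937 → turn +1·90°
n=1: pose=(2,-4,E); sL=25/17, sR=50/13; mL=-1375/442, mR=750/221; mL+mR=125/442 → advance +1; mR−mL=2875/442 → turn +1·90°
n=2: pose=(3,-4,N); sL=40/29, sR=200/73; mL=-4340/2117, mR=5820/2117; mL+mR=1480/2117 → advance +1; mR−mL=10160/2117 → turn +1·90°
n=3: pose=(3,-3,W); sL=100/37, sR=20/17; mL=110/629, mR=2070/629; mL+mR=2180/629 → advance +1; mR−mL=1960/629 → turn +1·90°
n=4: pose=(2,-3,S); sL=40/13, sR=200/149; mL=380/1937, mR=7260/1937; mL+mR=7640/1937 → advance +1; mR−mL=6880/1937 → turn +1·90°
n=5: pose=(2,-4,E); sL=25/17, sR=50/13; mL=-1375/442, mR=750/221; mL+mR=125/442 → advance +1; mR−mL=2875/442 → turn +1·90°
n=6: pose=(3,-4,N); sL=40/29, sR=200/73; mL=-4340/2117, mR=5820/2117; mL+mR=1480/2117 → advance +1; mR−mL=10160/2117 → turn +1·90°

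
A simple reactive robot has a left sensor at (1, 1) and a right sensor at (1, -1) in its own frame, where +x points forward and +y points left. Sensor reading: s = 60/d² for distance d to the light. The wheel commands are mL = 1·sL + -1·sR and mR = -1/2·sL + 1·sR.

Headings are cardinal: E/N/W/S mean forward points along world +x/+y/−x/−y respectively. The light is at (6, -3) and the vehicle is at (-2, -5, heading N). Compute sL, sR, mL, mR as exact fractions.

30/41 6/5 -96/205 171/205

left sensor world pos  = (-3, -4); dL² = 82
right sensor world pos = (-1, -4); dR² = 50
sL = 60/82 = 30/41
sR = 60/50 = 6/5
mL = 1·sL + -1·sR = -96/205
mR = -1/2·sL + 1·sR = 171/205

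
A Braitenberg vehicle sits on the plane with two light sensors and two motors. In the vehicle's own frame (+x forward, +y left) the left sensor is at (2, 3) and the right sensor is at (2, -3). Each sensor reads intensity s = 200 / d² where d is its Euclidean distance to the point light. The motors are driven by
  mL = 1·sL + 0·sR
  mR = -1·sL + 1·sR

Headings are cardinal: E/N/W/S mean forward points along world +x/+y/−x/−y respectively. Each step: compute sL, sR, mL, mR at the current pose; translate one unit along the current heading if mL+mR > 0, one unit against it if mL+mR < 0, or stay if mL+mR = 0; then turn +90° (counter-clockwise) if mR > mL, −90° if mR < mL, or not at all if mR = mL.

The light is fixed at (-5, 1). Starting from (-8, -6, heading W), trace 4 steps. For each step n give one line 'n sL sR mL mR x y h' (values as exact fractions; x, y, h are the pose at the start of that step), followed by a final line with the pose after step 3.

0 8/5 200/41 8/5 672/205 -8 -6 W
1 100/41 20/13 100/41 -480/533 -9 -6 S
2 200/157 200/61 200/157 19200/9577 -9 -7 W
3 25/13 50/41 25/13 -375/533 -10 -7 S
final -10 -8 W

n=0: pose=(-8,-6,W); sL=8/5, sR=200/41; mL=8/5, mR=672/205; mL+mR=200/41 → advance +1; mR−mL=344/205 → turn +1·90°
n=1: pose=(-9,-6,S); sL=100/41, sR=20/13; mL=100/41, mR=-480/533; mL+mR=20/13 → advance +1; mR−mL=-1780/533 → turn -1·90°
n=2: pose=(-9,-7,W); sL=200/157, sR=200/61; mL=200/157, mR=19200/9577; mL+mR=200/61 → advance +1; mR−mL=7000/9577 → turn +1·90°
n=3: pose=(-10,-7,S); sL=25/13, sR=50/41; mL=25/13, mR=-375/533; mL+mR=50/41 → advance +1; mR−mL=-1400/533 → turn -1·90°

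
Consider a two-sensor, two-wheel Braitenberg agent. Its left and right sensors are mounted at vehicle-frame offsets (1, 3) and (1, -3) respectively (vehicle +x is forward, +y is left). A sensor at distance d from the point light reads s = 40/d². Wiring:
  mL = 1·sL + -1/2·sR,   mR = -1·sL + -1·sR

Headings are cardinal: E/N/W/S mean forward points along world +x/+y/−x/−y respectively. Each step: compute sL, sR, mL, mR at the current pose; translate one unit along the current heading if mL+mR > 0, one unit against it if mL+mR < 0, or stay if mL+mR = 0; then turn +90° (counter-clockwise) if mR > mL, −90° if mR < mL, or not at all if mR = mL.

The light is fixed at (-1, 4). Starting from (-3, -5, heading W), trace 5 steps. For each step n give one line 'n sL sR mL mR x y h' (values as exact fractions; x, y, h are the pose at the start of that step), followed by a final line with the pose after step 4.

n=0: pose=(-3,-5,W); sL=40/153, sR=8/9; mL=-28/153, mR=-176/153; mL+mR=-4/3 → advance -1; mR−mL=-148/153 → turn -1·90°
n=1: pose=(-2,-5,N); sL=1/2, sR=10/17; mL=7/34, mR=-37/34; mL+mR=-15/17 → advance -1; mR−mL=-22/17 → turn -1·90°
n=2: pose=(-2,-6,E); sL=40/49, sR=40/169; mL=5780/8281, mR=-8720/8281; mL+mR=-60/169 → advance -1; mR−mL=-14500/8281 → turn -1·90°
n=3: pose=(-3,-6,S); sL=20/61, sR=20/73; mL=850/4453, mR=-2680/4453; mL+mR=-30/73 → advance -1; mR−mL=-3530/4453 → turn -1·90°
n=4: pose=(-3,-5,W); sL=40/153, sR=8/9; mL=-28/153, mR=-176/153; mL+mR=-4/3 → advance -1; mR−mL=-148/153 → turn -1·90°

0 40/153 8/9 -28/153 -176/153 -3 -5 W
1 1/2 10/17 7/34 -37/34 -2 -5 N
2 40/49 40/169 5780/8281 -8720/8281 -2 -6 E
3 20/61 20/73 850/4453 -2680/4453 -3 -6 S
4 40/153 8/9 -28/153 -176/153 -3 -5 W
final -2 -5 N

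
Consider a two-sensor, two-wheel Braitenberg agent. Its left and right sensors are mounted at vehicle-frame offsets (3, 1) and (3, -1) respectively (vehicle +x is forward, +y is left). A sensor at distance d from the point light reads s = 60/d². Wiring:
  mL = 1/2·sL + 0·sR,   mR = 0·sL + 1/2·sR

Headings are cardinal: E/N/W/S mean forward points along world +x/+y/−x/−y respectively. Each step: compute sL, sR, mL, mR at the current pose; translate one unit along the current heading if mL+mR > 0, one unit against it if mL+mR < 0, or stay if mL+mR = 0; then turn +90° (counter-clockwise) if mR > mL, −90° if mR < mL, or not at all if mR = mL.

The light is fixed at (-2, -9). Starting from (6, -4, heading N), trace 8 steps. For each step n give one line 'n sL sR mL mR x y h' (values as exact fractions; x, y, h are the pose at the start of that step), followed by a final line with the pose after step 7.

n=0: pose=(6,-4,N); sL=60/113, sR=12/29; mL=30/113, mR=6/29; mL+mR=1548/3277 → advance +1; mR−mL=-192/3277 → turn -1·90°
n=1: pose=(6,-3,E); sL=6/17, sR=30/73; mL=3/17, mR=15/73; mL+mR=474/1241 → advance +1; mR−mL=36/1241 → turn +1·90°
n=2: pose=(7,-3,N); sL=12/29, sR=60/181; mL=6/29, mR=30/181; mL+mR=1956/5249 → advance +1; mR−mL=-216/5249 → turn -1·90°
n=3: pose=(7,-2,E); sL=15/52, sR=1/3; mL=15/104, mR=1/6; mL+mR=97/312 → advance +1; mR−mL=7/312 → turn +1·90°
n=4: pose=(8,-2,N); sL=60/181, sR=60/221; mL=30/181, mR=30/221; mL+mR=12060/40001 → advance +1; mR−mL=-1200/40001 → turn -1·90°
n=5: pose=(8,-1,E); sL=6/25, sR=30/109; mL=3/25, mR=15/109; mL+mR=702/2725 → advance +1; mR−mL=48/2725 → turn +1·90°
n=6: pose=(9,-1,N); sL=60/221, sR=12/53; mL=30/221, mR=6/53; mL+mR=2916/11713 → advance +1; mR−mL=-264/11713 → turn -1·90°
n=7: pose=(9,0,E); sL=15/74, sR=3/13; mL=15/148, mR=3/26; mL+mR=417/1924 → advance +1; mR−mL=27/1924 → turn +1·90°

0 60/113 12/29 30/113 6/29 6 -4 N
1 6/17 30/73 3/17 15/73 6 -3 E
2 12/29 60/181 6/29 30/181 7 -3 N
3 15/52 1/3 15/104 1/6 7 -2 E
4 60/181 60/221 30/181 30/221 8 -2 N
5 6/25 30/109 3/25 15/109 8 -1 E
6 60/221 12/53 30/221 6/53 9 -1 N
7 15/74 3/13 15/148 3/26 9 0 E
final 10 0 N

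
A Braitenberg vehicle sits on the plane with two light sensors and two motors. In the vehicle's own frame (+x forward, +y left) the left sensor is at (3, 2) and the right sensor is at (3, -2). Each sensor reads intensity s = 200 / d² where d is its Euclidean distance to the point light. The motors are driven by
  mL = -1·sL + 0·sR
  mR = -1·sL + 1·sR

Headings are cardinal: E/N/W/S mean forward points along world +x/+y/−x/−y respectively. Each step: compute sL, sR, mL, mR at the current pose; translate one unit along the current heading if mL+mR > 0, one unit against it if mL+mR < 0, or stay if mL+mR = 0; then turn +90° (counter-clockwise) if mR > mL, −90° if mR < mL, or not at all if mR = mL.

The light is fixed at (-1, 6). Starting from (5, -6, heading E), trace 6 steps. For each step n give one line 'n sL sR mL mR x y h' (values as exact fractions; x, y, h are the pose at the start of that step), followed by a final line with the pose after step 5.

n=0: pose=(5,-6,E); sL=200/181, sR=200/277; mL=-200/181, mR=-19200/50137; mL+mR=-74600/50137 → advance -1; mR−mL=200/277 → turn +1·90°
n=1: pose=(4,-6,N); sL=20/9, sR=20/13; mL=-20/9, mR=-80/117; mL+mR=-340/117 → advance -1; mR−mL=20/13 → turn +1·90°
n=2: pose=(4,-7,W); sL=200/229, sR=8/5; mL=-200/229, mR=832/1145; mL+mR=-168/1145 → advance -1; mR−mL=8/5 → turn +1·90°
n=3: pose=(5,-7,S); sL=5/8, sR=25/34; mL=-5/8, mR=15/136; mL+mR=-35/68 → advance -1; mR−mL=25/34 → turn +1·90°
n=4: pose=(5,-6,E); sL=200/181, sR=200/277; mL=-200/181, mR=-19200/50137; mL+mR=-74600/50137 → advance -1; mR−mL=200/277 → turn +1·90°
n=5: pose=(4,-6,N); sL=20/9, sR=20/13; mL=-20/9, mR=-80/117; mL+mR=-340/117 → advance -1; mR−mL=20/13 → turn +1·90°

0 200/181 200/277 -200/181 -19200/50137 5 -6 E
1 20/9 20/13 -20/9 -80/117 4 -6 N
2 200/229 8/5 -200/229 832/1145 4 -7 W
3 5/8 25/34 -5/8 15/136 5 -7 S
4 200/181 200/277 -200/181 -19200/50137 5 -6 E
5 20/9 20/13 -20/9 -80/117 4 -6 N
final 4 -7 W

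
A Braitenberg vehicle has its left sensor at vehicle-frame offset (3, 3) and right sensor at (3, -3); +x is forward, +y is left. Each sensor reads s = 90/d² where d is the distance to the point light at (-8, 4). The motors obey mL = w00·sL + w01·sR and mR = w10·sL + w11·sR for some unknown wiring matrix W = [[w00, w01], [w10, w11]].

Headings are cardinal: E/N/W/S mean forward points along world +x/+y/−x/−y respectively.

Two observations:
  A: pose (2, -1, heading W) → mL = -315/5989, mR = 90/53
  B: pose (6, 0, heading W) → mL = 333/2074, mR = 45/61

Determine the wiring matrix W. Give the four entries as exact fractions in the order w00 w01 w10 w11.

1 -1/2 0 1

obs A: pose=(2,-1,W) → sL=90/113, sR=90/53, mL=-315/5989, mR=90/53
obs B: pose=(6,0,W) → sL=9/17, sR=45/61, mL=333/2074, mR=45/61
sensor matrix S = [[90/113, 90/53], [9/17, 45/61]]; det S = -1934280/6210593
solve [mL_A; mL_B] = S·[w00; w01] and [mR_A; mR_B] = S·[w10; w11]:
  w00 = 1, w01 = -1/2, w10 = 0, w11 = 1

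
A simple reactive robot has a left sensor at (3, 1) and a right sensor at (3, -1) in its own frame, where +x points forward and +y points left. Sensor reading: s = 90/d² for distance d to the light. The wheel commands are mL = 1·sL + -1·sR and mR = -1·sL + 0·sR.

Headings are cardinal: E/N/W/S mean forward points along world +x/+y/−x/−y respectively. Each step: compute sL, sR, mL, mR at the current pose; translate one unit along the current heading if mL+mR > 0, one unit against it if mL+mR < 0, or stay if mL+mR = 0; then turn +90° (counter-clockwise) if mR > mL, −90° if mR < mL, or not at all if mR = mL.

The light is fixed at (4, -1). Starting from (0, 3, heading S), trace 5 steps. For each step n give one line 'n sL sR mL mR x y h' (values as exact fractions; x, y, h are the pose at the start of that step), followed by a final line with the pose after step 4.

0 9 45/13 72/13 -9 0 3 S
1 18/13 18/17 72/221 -18/13 0 4 W
2 9/8 45/34 -27/136 -9/8 1 4 N
3 18/5 10 -32/5 -18/5 1 3 E
4 45/37 45/29 -360/1073 -45/37 0 3 N
final 0 2 E

n=0: pose=(0,3,S); sL=9, sR=45/13; mL=72/13, mR=-9; mL+mR=-45/13 → advance -1; mR−mL=-189/13 → turn -1·90°
n=1: pose=(0,4,W); sL=18/13, sR=18/17; mL=72/221, mR=-18/13; mL+mR=-18/17 → advance -1; mR−mL=-378/221 → turn -1·90°
n=2: pose=(1,4,N); sL=9/8, sR=45/34; mL=-27/136, mR=-9/8; mL+mR=-45/34 → advance -1; mR−mL=-63/68 → turn -1·90°
n=3: pose=(1,3,E); sL=18/5, sR=10; mL=-32/5, mR=-18/5; mL+mR=-10 → advance -1; mR−mL=14/5 → turn +1·90°
n=4: pose=(0,3,N); sL=45/37, sR=45/29; mL=-360/1073, mR=-45/37; mL+mR=-45/29 → advance -1; mR−mL=-945/1073 → turn -1·90°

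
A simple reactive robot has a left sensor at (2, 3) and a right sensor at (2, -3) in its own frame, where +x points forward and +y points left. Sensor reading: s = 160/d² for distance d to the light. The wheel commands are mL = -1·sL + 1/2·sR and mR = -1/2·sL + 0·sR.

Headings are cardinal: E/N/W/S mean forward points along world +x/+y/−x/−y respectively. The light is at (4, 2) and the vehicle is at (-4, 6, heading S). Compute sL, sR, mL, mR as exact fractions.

160/29 32/25 -3536/725 -80/29

left sensor world pos  = (-1, 4); dL² = 29
right sensor world pos = (-7, 4); dR² = 125
sL = 160/29 = 160/29
sR = 160/125 = 32/25
mL = -1·sL + 1/2·sR = -3536/725
mR = -1/2·sL + 0·sR = -80/29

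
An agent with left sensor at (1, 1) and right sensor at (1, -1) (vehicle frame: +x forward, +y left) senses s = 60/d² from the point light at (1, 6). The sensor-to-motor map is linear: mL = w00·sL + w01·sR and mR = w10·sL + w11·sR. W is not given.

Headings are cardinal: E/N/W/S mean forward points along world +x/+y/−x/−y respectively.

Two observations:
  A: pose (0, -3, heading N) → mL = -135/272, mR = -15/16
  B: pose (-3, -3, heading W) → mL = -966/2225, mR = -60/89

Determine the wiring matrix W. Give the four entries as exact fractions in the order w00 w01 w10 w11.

obs A: pose=(0,-3,N) → sL=15/17, sR=15/16, mL=-135/272, mR=-15/16
obs B: pose=(-3,-3,W) → sL=12/25, sR=60/89, mL=-966/2225, mR=-60/89
sensor matrix S = [[15/17, 15/16], [12/25, 60/89]]; det S = 4383/30260
solve [mL_A; mL_B] = S·[w00; w01] and [mR_A; mR_B] = S·[w10; w11]:
  w00 = 1/2, w01 = -1, w10 = 0, w11 = -1

1/2 -1 0 -1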